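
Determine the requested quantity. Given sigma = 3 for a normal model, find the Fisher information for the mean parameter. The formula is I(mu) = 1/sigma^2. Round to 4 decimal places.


The Fisher information for the mean of a normal distribution is I(mu) = 1/sigma^2.
sigma = 3, so sigma^2 = 9.
I(mu) = 1/9 = 0.1111

0.1111


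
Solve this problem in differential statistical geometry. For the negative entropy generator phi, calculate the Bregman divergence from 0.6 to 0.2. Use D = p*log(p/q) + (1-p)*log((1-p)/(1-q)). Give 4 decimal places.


Bregman divergence with negative entropy generator:
D = p*log(p/q) + (1-p)*log((1-p)/(1-q)).
p = 0.6, q = 0.2.
p*log(p/q) = 0.6*log(0.6/0.2) = 0.659167.
(1-p)*log((1-p)/(1-q)) = 0.4*log(0.4/0.8) = -0.277259.
D = 0.659167 + -0.277259 = 0.3819

0.3819


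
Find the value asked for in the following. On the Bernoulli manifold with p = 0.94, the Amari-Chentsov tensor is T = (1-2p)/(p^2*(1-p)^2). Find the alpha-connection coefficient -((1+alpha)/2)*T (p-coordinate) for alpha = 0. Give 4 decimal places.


Skewness (Amari-Chentsov) tensor: T = (1-2p)/(p^2*(1-p)^2).
p = 0.94, 1-2p = -0.88, p^2 = 0.8836, (1-p)^2 = 0.0036.
T = -0.88/(0.8836 * 0.0036) = -276.646044.
In the p-coordinate, Gamma^(alpha) = Gamma^(0) - (alpha/2)*T with Gamma^(0) = (1/2)*g'(p) = -T/2,
so Gamma^(alpha) = -((1+alpha)/2)*T.
alpha = 0, -(1+alpha)/2 = -0.5.
Gamma = -0.5 * -276.646044 = 138.3230

138.3230


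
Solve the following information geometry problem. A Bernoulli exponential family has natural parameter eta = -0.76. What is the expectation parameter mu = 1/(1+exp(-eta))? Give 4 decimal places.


Dual coordinate (expectation parameter) for Bernoulli:
mu = 1/(1+exp(-eta)).
eta = -0.76.
exp(-eta) = exp(0.76) = 2.138276.
mu = 1/(1+2.138276) = 0.3186

0.3186


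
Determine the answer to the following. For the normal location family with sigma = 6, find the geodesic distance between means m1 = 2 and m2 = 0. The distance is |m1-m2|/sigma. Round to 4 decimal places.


On the fixed-variance normal subfamily, geodesic distance = |m1-m2|/sigma.
|2 - 0| = 2.
sigma = 6.
d = 2/6 = 0.3333

0.3333


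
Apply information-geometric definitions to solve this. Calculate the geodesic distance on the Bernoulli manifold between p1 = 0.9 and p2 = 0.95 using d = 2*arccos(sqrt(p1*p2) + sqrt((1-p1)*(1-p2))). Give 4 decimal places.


Geodesic distance on Bernoulli manifold:
d(p1,p2) = 2*arccos(sqrt(p1*p2) + sqrt((1-p1)*(1-p2))).
sqrt(p1*p2) = sqrt(0.9*0.95) = 0.924662.
sqrt((1-p1)*(1-p2)) = sqrt(0.1*0.05) = 0.070711.
arg = 0.924662 + 0.070711 = 0.995373.
d = 2*arccos(0.995373) = 0.1925

0.1925


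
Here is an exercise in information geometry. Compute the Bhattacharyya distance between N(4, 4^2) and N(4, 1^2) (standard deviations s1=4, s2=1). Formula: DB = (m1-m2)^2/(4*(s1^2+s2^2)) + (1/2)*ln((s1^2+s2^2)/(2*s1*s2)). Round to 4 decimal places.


Bhattacharyya distance between two Gaussians:
DB = (m1-m2)^2/(4*(s1^2+s2^2)) + (1/2)*ln((s1^2+s2^2)/(2*s1*s2)).
(m1-m2)^2 = (0)^2 = 0.
s1^2+s2^2 = 16 + 1 = 17.
term1 = 0/68 = 0.0.
term2 = 0.5*ln(17/8.0) = 0.376886.
DB = 0.0 + 0.376886 = 0.3769

0.3769


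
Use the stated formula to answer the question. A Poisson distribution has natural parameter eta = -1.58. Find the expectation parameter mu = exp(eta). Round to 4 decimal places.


Expectation parameter for Poisson exponential family:
mu = exp(eta).
eta = -1.58.
mu = exp(-1.58) = 0.2060

0.2060


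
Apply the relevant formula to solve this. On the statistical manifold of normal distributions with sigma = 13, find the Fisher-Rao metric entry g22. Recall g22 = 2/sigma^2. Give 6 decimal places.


For the 2-parameter normal family, the Fisher metric has:
  g11 = 1/sigma^2, g22 = 2/sigma^2.
sigma = 13, sigma^2 = 169.
g22 = 0.011834

0.011834


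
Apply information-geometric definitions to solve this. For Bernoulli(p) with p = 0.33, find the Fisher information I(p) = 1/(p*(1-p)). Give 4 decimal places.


For Bernoulli(p), Fisher information is I(p) = 1/(p*(1-p)).
p = 0.33, 1-p = 0.67.
p*(1-p) = 0.2211.
I(p) = 1/0.2211 = 4.5228

4.5228


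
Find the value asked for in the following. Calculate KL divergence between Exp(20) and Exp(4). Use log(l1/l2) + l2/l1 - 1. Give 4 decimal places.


KL divergence for exponential family:
KL = log(l1/l2) + l2/l1 - 1.
log(20/4) = 1.609438.
4/20 = 0.2.
KL = 1.609438 + 0.2 - 1 = 0.8094

0.8094


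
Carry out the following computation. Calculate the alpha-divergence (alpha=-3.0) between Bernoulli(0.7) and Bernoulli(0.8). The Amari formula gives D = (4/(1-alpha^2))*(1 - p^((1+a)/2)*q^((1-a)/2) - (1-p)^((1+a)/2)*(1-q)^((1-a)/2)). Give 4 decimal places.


Amari alpha-divergence:
D = (4/(1-alpha^2))*(1 - p^((1+a)/2)*q^((1-a)/2) - (1-p)^((1+a)/2)*(1-q)^((1-a)/2)).
alpha = -3.0, p = 0.7, q = 0.8.
e1 = (1+alpha)/2 = -1.0, e2 = (1-alpha)/2 = 2.0.
t1 = p^e1 * q^e2 = 0.7^-1.0 * 0.8^2.0 = 0.914286.
t2 = (1-p)^e1 * (1-q)^e2 = 0.3^-1.0 * 0.2^2.0 = 0.133333.
4/(1-alpha^2) = -0.5.
D = -0.5*(1 - 0.914286 - 0.133333) = 0.0238

0.0238


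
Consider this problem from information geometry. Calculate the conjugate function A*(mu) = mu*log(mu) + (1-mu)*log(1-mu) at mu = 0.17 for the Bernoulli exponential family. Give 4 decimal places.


Legendre transform for Bernoulli:
A*(mu) = mu*log(mu) + (1-mu)*log(1-mu).
mu = 0.17, 1-mu = 0.83.
mu*log(mu) = 0.17*log(0.17) = -0.301233.
(1-mu)*log(1-mu) = 0.83*log(0.83) = -0.154654.
A* = -0.301233 + -0.154654 = -0.4559

-0.4559


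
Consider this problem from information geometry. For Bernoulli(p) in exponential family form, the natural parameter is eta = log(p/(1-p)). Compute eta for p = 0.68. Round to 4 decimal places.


Natural parameter for Bernoulli: eta = log(p/(1-p)).
p = 0.68, 1-p = 0.32.
p/(1-p) = 2.125.
eta = log(2.125) = 0.7538

0.7538


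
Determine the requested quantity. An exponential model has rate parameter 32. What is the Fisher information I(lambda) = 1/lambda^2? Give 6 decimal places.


Fisher information for exponential: I(lambda) = 1/lambda^2.
lambda = 32, lambda^2 = 1024.
I = 1/1024 = 0.000977

0.000977


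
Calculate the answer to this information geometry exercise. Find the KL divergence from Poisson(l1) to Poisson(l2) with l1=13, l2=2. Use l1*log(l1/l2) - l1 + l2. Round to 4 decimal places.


KL divergence for Poisson:
KL = l1*log(l1/l2) - l1 + l2.
l1 = 13, l2 = 2.
log(13/2) = 1.871802.
l1*log(l1/l2) = 13 * 1.871802 = 24.333428.
KL = 24.333428 - 13 + 2 = 13.3334

13.3334


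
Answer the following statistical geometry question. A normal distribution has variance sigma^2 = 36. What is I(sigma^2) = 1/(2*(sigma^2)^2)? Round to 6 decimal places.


Fisher information for variance: I(sigma^2) = 1/(2*sigma^4).
sigma^2 = 36, so sigma^4 = 1296.
I = 1/(2*1296) = 1/2592 = 0.000386

0.000386


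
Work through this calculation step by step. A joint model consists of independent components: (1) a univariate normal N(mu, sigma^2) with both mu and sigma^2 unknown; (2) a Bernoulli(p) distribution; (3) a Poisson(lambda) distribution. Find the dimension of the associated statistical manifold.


The dimension of a statistical manifold equals the number of free
(independent) real parameters of the model. For a product of independent
blocks the parameter counts add.
- normal (mu, sigma^2): 2.
- Bernoulli (p): 1.
- Poisson (lambda): 1.
Total = 2 + 1 + 1 = 4.
Dimension = 4

4


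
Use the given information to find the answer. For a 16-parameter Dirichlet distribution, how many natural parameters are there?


Exponential family dimension calculation:
Dirichlet with 16 components has 16 natural parameters.

16


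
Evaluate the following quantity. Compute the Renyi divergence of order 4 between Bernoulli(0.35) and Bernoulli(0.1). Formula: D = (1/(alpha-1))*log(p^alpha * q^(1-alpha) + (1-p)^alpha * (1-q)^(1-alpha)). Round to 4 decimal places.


Renyi divergence of order alpha between Bernoulli distributions:
D = (1/(alpha-1))*log(p^alpha * q^(1-alpha) + (1-p)^alpha * (1-q)^(1-alpha)).
alpha = 4, p = 0.35, q = 0.1.
p^alpha * q^(1-alpha) = 0.35^4 * 0.1^-3 = 15.00625.
(1-p)^alpha * (1-q)^(1-alpha) = 0.65^4 * 0.9^-3 = 0.244865.
sum = 15.00625 + 0.244865 = 15.251115.
D = (1/3)*log(15.251115) = 0.9082

0.9082


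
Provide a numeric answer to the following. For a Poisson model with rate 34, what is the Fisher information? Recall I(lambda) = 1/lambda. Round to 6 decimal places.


Fisher information for Poisson: I(lambda) = 1/lambda.
lambda = 34.
I(lambda) = 1/34 = 0.029412

0.029412


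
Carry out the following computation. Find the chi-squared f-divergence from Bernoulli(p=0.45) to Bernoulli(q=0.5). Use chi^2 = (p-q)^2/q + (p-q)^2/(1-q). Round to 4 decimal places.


Chi-squared divergence between Bernoulli distributions:
chi^2 = (p-q)^2/q + (p-q)^2/(1-q).
p = 0.45, q = 0.5, p-q = -0.05.
(p-q)^2 = 0.0025.
term1 = 0.0025/0.5 = 0.005.
term2 = 0.0025/0.5 = 0.005.
chi^2 = 0.005 + 0.005 = 0.0100

0.0100


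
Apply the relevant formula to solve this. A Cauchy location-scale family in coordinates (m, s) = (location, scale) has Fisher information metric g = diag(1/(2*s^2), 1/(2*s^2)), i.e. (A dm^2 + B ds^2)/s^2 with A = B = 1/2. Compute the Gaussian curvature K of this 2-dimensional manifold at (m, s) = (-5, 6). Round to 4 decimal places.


The metric has the form g = (A dm^2 + B ds^2)/s^2 with A = 1/2, B = 1/2.
Substitute u = sqrt(A/B)*m: g = B*(du^2 + ds^2)/s^2, i.e. B times the
Poincare upper half-plane metric, which has constant Gaussian curvature -1.
Scaling a 2D metric by a constant c divides the Gaussian curvature by c,
so K = -1/B = -1/(1/2) = -2.0000 everywhere (the point (m, s) = (-5, 6) is irrelevant:
the curvature is constant).
The requested Gaussian curvature is K = -2.0000.

-2.0000


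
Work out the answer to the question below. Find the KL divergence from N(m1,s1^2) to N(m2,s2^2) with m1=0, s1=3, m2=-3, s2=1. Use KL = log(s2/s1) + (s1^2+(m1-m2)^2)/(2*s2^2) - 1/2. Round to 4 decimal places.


KL divergence between normal distributions:
KL = log(s2/s1) + (s1^2 + (m1-m2)^2)/(2*s2^2) - 1/2.
log(1/3) = -1.098612.
(3^2 + (0--3)^2)/(2*1^2) = (9 + 9)/2 = 9.0.
KL = -1.098612 + 9.0 - 0.5 = 7.4014

7.4014


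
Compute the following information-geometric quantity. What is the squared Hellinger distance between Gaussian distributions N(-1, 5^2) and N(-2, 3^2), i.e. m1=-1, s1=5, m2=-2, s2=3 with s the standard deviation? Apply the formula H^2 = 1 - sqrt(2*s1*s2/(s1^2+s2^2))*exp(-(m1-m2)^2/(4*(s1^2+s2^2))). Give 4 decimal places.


Squared Hellinger distance for Gaussians:
H^2 = 1 - sqrt(2*s1*s2/(s1^2+s2^2)) * exp(-(m1-m2)^2/(4*(s1^2+s2^2))).
s1^2 = 25, s2^2 = 9, s1^2+s2^2 = 34.
sqrt(2*5*3/(34)) = 0.939336.
(m1-m2)^2 = (1)^2 = 1.
exp(-1/(4*34)) = exp(-0.007353) = 0.992674.
H^2 = 1 - 0.939336*0.992674 = 0.0675

0.0675


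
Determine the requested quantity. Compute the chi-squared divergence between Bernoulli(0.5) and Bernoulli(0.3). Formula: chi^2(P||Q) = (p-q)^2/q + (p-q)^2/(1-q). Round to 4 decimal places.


Chi-squared divergence between Bernoulli distributions:
chi^2 = (p-q)^2/q + (p-q)^2/(1-q).
p = 0.5, q = 0.3, p-q = 0.2.
(p-q)^2 = 0.04.
term1 = 0.04/0.3 = 0.133333.
term2 = 0.04/0.7 = 0.057143.
chi^2 = 0.133333 + 0.057143 = 0.1905

0.1905


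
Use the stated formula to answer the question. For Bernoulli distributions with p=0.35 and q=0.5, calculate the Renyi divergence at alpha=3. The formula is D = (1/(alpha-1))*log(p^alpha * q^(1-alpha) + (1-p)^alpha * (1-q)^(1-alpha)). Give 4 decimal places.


Renyi divergence of order alpha between Bernoulli distributions:
D = (1/(alpha-1))*log(p^alpha * q^(1-alpha) + (1-p)^alpha * (1-q)^(1-alpha)).
alpha = 3, p = 0.35, q = 0.5.
p^alpha * q^(1-alpha) = 0.35^3 * 0.5^-2 = 0.1715.
(1-p)^alpha * (1-q)^(1-alpha) = 0.65^3 * 0.5^-2 = 1.0985.
sum = 0.1715 + 1.0985 = 1.27.
D = (1/2)*log(1.27) = 0.1195

0.1195


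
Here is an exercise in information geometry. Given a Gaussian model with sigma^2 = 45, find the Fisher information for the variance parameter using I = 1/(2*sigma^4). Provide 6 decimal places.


Fisher information for variance: I(sigma^2) = 1/(2*sigma^4).
sigma^2 = 45, so sigma^4 = 2025.
I = 1/(2*2025) = 1/4050 = 0.000247

0.000247


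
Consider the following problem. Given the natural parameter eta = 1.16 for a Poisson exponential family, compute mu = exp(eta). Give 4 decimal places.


Expectation parameter for Poisson exponential family:
mu = exp(eta).
eta = 1.16.
mu = exp(1.16) = 3.1899

3.1899


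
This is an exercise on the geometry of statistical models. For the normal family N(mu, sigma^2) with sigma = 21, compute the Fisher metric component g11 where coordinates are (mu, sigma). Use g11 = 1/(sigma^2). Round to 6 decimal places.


For the 2-parameter normal family, the Fisher metric has:
  g11 = 1/sigma^2, g22 = 2/sigma^2.
sigma = 21, sigma^2 = 441.
g11 = 0.002268

0.002268


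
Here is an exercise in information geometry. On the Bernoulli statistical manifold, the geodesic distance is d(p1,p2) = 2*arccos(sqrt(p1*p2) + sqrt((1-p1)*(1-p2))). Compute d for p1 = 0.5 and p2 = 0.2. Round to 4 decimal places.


Geodesic distance on Bernoulli manifold:
d(p1,p2) = 2*arccos(sqrt(p1*p2) + sqrt((1-p1)*(1-p2))).
sqrt(p1*p2) = sqrt(0.5*0.2) = 0.316228.
sqrt((1-p1)*(1-p2)) = sqrt(0.5*0.8) = 0.632456.
arg = 0.316228 + 0.632456 = 0.948683.
d = 2*arccos(0.948683) = 0.6435

0.6435


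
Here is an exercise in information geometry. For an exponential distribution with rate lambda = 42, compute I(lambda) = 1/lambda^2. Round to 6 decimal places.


Fisher information for exponential: I(lambda) = 1/lambda^2.
lambda = 42, lambda^2 = 1764.
I = 1/1764 = 0.000567

0.000567


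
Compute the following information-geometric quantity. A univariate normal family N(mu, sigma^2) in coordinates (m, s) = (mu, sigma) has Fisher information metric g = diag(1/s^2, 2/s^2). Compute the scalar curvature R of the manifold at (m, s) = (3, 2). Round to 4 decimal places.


The metric has the form g = (A dm^2 + B ds^2)/s^2 with A = 1, B = 2.
Substitute u = sqrt(A/B)*m: g = B*(du^2 + ds^2)/s^2, i.e. B times the
Poincare upper half-plane metric, which has constant Gaussian curvature -1.
Scaling a 2D metric by a constant c divides the Gaussian curvature by c,
so K = -1/B = -1/(2) = -0.5000 everywhere (the point (m, s) = (3, 2) is irrelevant:
the curvature is constant).
Scalar curvature in dimension 2: R = 2K = -2/(2) = -1.0000.

-1.0000


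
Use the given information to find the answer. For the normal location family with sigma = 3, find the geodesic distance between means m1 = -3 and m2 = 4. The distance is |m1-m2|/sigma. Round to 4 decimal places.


On the fixed-variance normal subfamily, geodesic distance = |m1-m2|/sigma.
|-3 - 4| = 7.
sigma = 3.
d = 7/3 = 2.3333

2.3333


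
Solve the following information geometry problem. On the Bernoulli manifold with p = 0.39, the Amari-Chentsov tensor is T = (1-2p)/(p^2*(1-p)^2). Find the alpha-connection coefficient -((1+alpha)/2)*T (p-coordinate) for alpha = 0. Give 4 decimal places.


Skewness (Amari-Chentsov) tensor: T = (1-2p)/(p^2*(1-p)^2).
p = 0.39, 1-2p = 0.22, p^2 = 0.1521, (1-p)^2 = 0.3721.
T = 0.22/(0.1521 * 0.3721) = 3.887172.
In the p-coordinate, Gamma^(alpha) = Gamma^(0) - (alpha/2)*T with Gamma^(0) = (1/2)*g'(p) = -T/2,
so Gamma^(alpha) = -((1+alpha)/2)*T.
alpha = 0, -(1+alpha)/2 = -0.5.
Gamma = -0.5 * 3.887172 = -1.9436

-1.9436


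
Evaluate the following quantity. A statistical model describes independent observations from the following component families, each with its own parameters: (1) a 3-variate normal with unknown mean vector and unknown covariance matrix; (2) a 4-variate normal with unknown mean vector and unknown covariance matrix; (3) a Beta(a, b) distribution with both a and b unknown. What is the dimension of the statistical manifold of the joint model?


The dimension of a statistical manifold equals the number of free
(independent) real parameters of the model. For a product of independent
blocks the parameter counts add.
- 3-variate normal: 3 (mean) + 3*4/2 = 6 (symmetric covariance) = 9.
- 4-variate normal: 4 (mean) + 4*5/2 = 10 (symmetric covariance) = 14.
- Beta (a, b): 2.
Total = 9 + 14 + 2 = 25.
Dimension = 25

25


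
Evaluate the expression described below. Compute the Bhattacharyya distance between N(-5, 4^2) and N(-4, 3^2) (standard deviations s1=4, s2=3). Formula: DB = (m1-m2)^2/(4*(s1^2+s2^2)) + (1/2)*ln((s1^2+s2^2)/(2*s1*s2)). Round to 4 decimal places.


Bhattacharyya distance between two Gaussians:
DB = (m1-m2)^2/(4*(s1^2+s2^2)) + (1/2)*ln((s1^2+s2^2)/(2*s1*s2)).
(m1-m2)^2 = (-1)^2 = 1.
s1^2+s2^2 = 16 + 9 = 25.
term1 = 1/100 = 0.01.
term2 = 0.5*ln(25/24.0) = 0.020411.
DB = 0.01 + 0.020411 = 0.0304

0.0304


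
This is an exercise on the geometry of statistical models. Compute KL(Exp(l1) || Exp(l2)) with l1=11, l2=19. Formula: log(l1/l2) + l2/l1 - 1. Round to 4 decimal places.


KL divergence for exponential family:
KL = log(l1/l2) + l2/l1 - 1.
log(11/19) = -0.546544.
19/11 = 1.727273.
KL = -0.546544 + 1.727273 - 1 = 0.1807

0.1807


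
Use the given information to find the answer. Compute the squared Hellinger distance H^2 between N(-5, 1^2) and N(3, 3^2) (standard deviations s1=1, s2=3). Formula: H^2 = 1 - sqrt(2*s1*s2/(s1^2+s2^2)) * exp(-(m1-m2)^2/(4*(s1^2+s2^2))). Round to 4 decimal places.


Squared Hellinger distance for Gaussians:
H^2 = 1 - sqrt(2*s1*s2/(s1^2+s2^2)) * exp(-(m1-m2)^2/(4*(s1^2+s2^2))).
s1^2 = 1, s2^2 = 9, s1^2+s2^2 = 10.
sqrt(2*1*3/(10)) = 0.774597.
(m1-m2)^2 = (-8)^2 = 64.
exp(-64/(4*10)) = exp(-1.6) = 0.201897.
H^2 = 1 - 0.774597*0.201897 = 0.8436

0.8436


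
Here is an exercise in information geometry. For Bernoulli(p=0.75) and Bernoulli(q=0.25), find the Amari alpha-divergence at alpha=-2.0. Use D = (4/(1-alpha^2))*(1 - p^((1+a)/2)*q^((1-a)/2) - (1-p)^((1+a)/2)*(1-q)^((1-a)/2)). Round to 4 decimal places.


Amari alpha-divergence:
D = (4/(1-alpha^2))*(1 - p^((1+a)/2)*q^((1-a)/2) - (1-p)^((1+a)/2)*(1-q)^((1-a)/2)).
alpha = -2.0, p = 0.75, q = 0.25.
e1 = (1+alpha)/2 = -0.5, e2 = (1-alpha)/2 = 1.5.
t1 = p^e1 * q^e2 = 0.75^-0.5 * 0.25^1.5 = 0.144338.
t2 = (1-p)^e1 * (1-q)^e2 = 0.25^-0.5 * 0.75^1.5 = 1.299038.
4/(1-alpha^2) = -1.333333.
D = -1.333333*(1 - 0.144338 - 1.299038) = 0.5912

0.5912


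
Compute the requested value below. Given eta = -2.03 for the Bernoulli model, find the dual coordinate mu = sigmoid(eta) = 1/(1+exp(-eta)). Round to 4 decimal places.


Dual coordinate (expectation parameter) for Bernoulli:
mu = 1/(1+exp(-eta)).
eta = -2.03.
exp(-eta) = exp(2.03) = 7.614086.
mu = 1/(1+7.614086) = 0.1161

0.1161


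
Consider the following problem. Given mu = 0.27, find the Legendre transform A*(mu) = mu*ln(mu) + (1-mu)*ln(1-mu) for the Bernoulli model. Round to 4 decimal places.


Legendre transform for Bernoulli:
A*(mu) = mu*log(mu) + (1-mu)*log(1-mu).
mu = 0.27, 1-mu = 0.73.
mu*log(mu) = 0.27*log(0.27) = -0.35352.
(1-mu)*log(1-mu) = 0.73*log(0.73) = -0.229739.
A* = -0.35352 + -0.229739 = -0.5833

-0.5833


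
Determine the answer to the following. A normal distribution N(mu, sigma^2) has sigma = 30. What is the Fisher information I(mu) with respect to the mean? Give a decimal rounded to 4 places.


The Fisher information for the mean of a normal distribution is I(mu) = 1/sigma^2.
sigma = 30, so sigma^2 = 900.
I(mu) = 1/900 = 0.0011

0.0011


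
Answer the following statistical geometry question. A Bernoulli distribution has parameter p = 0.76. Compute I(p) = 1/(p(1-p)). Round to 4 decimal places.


For Bernoulli(p), Fisher information is I(p) = 1/(p*(1-p)).
p = 0.76, 1-p = 0.24.
p*(1-p) = 0.1824.
I(p) = 1/0.1824 = 5.4825

5.4825


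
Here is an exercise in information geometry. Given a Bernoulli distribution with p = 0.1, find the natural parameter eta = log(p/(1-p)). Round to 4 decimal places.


Natural parameter for Bernoulli: eta = log(p/(1-p)).
p = 0.1, 1-p = 0.9.
p/(1-p) = 0.111111.
eta = log(0.111111) = -2.1972

-2.1972


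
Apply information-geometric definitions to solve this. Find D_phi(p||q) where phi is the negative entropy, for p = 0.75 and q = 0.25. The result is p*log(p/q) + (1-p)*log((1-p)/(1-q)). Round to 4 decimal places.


Bregman divergence with negative entropy generator:
D = p*log(p/q) + (1-p)*log((1-p)/(1-q)).
p = 0.75, q = 0.25.
p*log(p/q) = 0.75*log(0.75/0.25) = 0.823959.
(1-p)*log((1-p)/(1-q)) = 0.25*log(0.25/0.75) = -0.274653.
D = 0.823959 + -0.274653 = 0.5493

0.5493


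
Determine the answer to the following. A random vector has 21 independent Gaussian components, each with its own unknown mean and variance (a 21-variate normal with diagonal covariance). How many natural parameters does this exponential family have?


Exponential family dimension calculation:
Each univariate normal has two natural parameters (mu/sigma^2 and -1/(2 sigma^2)).
With 21 independent components, dim = 2 * 21 = 42.

42


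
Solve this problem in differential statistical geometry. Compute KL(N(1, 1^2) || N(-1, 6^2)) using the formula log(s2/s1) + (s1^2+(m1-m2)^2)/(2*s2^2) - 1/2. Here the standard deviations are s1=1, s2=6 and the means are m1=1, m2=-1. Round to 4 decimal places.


KL divergence between normal distributions:
KL = log(s2/s1) + (s1^2 + (m1-m2)^2)/(2*s2^2) - 1/2.
log(6/1) = 1.791759.
(1^2 + (1--1)^2)/(2*6^2) = (1 + 4)/72 = 0.069444.
KL = 1.791759 + 0.069444 - 0.5 = 1.3612

1.3612


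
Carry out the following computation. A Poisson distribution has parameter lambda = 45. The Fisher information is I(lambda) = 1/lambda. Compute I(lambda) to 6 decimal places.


Fisher information for Poisson: I(lambda) = 1/lambda.
lambda = 45.
I(lambda) = 1/45 = 0.022222

0.022222


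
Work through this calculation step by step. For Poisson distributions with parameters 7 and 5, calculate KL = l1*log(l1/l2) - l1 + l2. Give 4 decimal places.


KL divergence for Poisson:
KL = l1*log(l1/l2) - l1 + l2.
l1 = 7, l2 = 5.
log(7/5) = 0.336472.
l1*log(l1/l2) = 7 * 0.336472 = 2.355306.
KL = 2.355306 - 7 + 5 = 0.3553

0.3553


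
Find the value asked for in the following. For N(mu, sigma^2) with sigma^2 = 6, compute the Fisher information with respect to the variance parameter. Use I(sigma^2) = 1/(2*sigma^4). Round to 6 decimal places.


Fisher information for variance: I(sigma^2) = 1/(2*sigma^4).
sigma^2 = 6, so sigma^4 = 36.
I = 1/(2*36) = 1/72 = 0.013889

0.013889


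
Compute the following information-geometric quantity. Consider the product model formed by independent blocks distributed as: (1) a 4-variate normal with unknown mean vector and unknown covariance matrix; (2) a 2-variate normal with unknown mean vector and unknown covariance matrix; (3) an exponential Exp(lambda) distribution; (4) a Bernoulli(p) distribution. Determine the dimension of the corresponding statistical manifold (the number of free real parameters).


The dimension of a statistical manifold equals the number of free
(independent) real parameters of the model. For a product of independent
blocks the parameter counts add.
- 4-variate normal: 4 (mean) + 4*5/2 = 10 (symmetric covariance) = 14.
- 2-variate normal: 2 (mean) + 2*3/2 = 3 (symmetric covariance) = 5.
- exponential (lambda): 1.
- Bernoulli (p): 1.
Total = 14 + 5 + 1 + 1 = 21.
Dimension = 21

21


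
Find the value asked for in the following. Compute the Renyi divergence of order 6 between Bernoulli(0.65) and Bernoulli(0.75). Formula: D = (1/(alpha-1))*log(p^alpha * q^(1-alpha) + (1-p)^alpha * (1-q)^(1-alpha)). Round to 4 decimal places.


Renyi divergence of order alpha between Bernoulli distributions:
D = (1/(alpha-1))*log(p^alpha * q^(1-alpha) + (1-p)^alpha * (1-q)^(1-alpha)).
alpha = 6, p = 0.65, q = 0.75.
p^alpha * q^(1-alpha) = 0.65^6 * 0.75^-5 = 0.317815.
(1-p)^alpha * (1-q)^(1-alpha) = 0.35^6 * 0.25^-5 = 1.882384.
sum = 0.317815 + 1.882384 = 2.200199.
D = (1/5)*log(2.200199) = 0.1577

0.1577


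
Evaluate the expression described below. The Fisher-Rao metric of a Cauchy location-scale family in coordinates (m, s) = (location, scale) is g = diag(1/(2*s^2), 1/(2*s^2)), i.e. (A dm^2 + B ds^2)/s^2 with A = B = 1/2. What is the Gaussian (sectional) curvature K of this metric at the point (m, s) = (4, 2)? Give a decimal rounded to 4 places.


The metric has the form g = (A dm^2 + B ds^2)/s^2 with A = 1/2, B = 1/2.
Substitute u = sqrt(A/B)*m: g = B*(du^2 + ds^2)/s^2, i.e. B times the
Poincare upper half-plane metric, which has constant Gaussian curvature -1.
Scaling a 2D metric by a constant c divides the Gaussian curvature by c,
so K = -1/B = -1/(1/2) = -2.0000 everywhere (the point (m, s) = (4, 2) is irrelevant:
the curvature is constant).
The requested Gaussian curvature is K = -2.0000.

-2.0000


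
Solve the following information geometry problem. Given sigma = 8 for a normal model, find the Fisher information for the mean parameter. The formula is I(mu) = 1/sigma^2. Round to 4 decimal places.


The Fisher information for the mean of a normal distribution is I(mu) = 1/sigma^2.
sigma = 8, so sigma^2 = 64.
I(mu) = 1/64 = 0.0156

0.0156


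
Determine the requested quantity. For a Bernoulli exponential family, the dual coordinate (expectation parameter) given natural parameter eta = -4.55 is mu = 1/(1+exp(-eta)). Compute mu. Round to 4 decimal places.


Dual coordinate (expectation parameter) for Bernoulli:
mu = 1/(1+exp(-eta)).
eta = -4.55.
exp(-eta) = exp(4.55) = 94.632408.
mu = 1/(1+94.632408) = 0.0105

0.0105


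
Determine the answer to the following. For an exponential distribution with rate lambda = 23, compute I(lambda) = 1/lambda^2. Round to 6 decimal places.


Fisher information for exponential: I(lambda) = 1/lambda^2.
lambda = 23, lambda^2 = 529.
I = 1/529 = 0.001890

0.001890


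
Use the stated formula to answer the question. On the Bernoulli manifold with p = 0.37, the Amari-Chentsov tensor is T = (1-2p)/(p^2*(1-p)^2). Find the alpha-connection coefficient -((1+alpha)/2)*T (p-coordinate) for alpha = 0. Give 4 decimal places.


Skewness (Amari-Chentsov) tensor: T = (1-2p)/(p^2*(1-p)^2).
p = 0.37, 1-2p = 0.26, p^2 = 0.1369, (1-p)^2 = 0.3969.
T = 0.26/(0.1369 * 0.3969) = 4.785076.
In the p-coordinate, Gamma^(alpha) = Gamma^(0) - (alpha/2)*T with Gamma^(0) = (1/2)*g'(p) = -T/2,
so Gamma^(alpha) = -((1+alpha)/2)*T.
alpha = 0, -(1+alpha)/2 = -0.5.
Gamma = -0.5 * 4.785076 = -2.3925

-2.3925


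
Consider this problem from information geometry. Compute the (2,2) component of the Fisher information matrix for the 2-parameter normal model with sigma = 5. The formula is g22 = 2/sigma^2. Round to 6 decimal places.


For the 2-parameter normal family, the Fisher metric has:
  g11 = 1/sigma^2, g22 = 2/sigma^2.
sigma = 5, sigma^2 = 25.
g22 = 0.080000

0.080000


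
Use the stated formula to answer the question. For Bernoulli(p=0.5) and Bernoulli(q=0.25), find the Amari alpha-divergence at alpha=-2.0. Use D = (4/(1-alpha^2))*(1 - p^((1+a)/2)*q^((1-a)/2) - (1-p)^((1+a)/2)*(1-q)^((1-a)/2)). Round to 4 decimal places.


Amari alpha-divergence:
D = (4/(1-alpha^2))*(1 - p^((1+a)/2)*q^((1-a)/2) - (1-p)^((1+a)/2)*(1-q)^((1-a)/2)).
alpha = -2.0, p = 0.5, q = 0.25.
e1 = (1+alpha)/2 = -0.5, e2 = (1-alpha)/2 = 1.5.
t1 = p^e1 * q^e2 = 0.5^-0.5 * 0.25^1.5 = 0.176777.
t2 = (1-p)^e1 * (1-q)^e2 = 0.5^-0.5 * 0.75^1.5 = 0.918559.
4/(1-alpha^2) = -1.333333.
D = -1.333333*(1 - 0.176777 - 0.918559) = 0.1271

0.1271


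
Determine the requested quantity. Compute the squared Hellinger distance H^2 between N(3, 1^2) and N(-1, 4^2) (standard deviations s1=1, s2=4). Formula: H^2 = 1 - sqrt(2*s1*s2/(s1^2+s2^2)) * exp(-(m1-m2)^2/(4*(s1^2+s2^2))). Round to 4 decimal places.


Squared Hellinger distance for Gaussians:
H^2 = 1 - sqrt(2*s1*s2/(s1^2+s2^2)) * exp(-(m1-m2)^2/(4*(s1^2+s2^2))).
s1^2 = 1, s2^2 = 16, s1^2+s2^2 = 17.
sqrt(2*1*4/(17)) = 0.685994.
(m1-m2)^2 = (4)^2 = 16.
exp(-16/(4*17)) = exp(-0.235294) = 0.790338.
H^2 = 1 - 0.685994*0.790338 = 0.4578

0.4578


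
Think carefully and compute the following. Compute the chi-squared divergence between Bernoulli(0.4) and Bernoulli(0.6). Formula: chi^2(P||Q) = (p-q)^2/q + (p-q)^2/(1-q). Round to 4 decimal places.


Chi-squared divergence between Bernoulli distributions:
chi^2 = (p-q)^2/q + (p-q)^2/(1-q).
p = 0.4, q = 0.6, p-q = -0.2.
(p-q)^2 = 0.04.
term1 = 0.04/0.6 = 0.066667.
term2 = 0.04/0.4 = 0.1.
chi^2 = 0.066667 + 0.1 = 0.1667

0.1667


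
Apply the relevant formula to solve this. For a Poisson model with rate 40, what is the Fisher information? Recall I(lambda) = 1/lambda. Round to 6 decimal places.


Fisher information for Poisson: I(lambda) = 1/lambda.
lambda = 40.
I(lambda) = 1/40 = 0.025000

0.025000


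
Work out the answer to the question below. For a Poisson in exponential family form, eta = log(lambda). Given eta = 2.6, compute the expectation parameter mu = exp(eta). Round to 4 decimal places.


Expectation parameter for Poisson exponential family:
mu = exp(eta).
eta = 2.6.
mu = exp(2.6) = 13.4637

13.4637


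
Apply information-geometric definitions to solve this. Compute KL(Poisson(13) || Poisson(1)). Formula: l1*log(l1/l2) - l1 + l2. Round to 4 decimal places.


KL divergence for Poisson:
KL = l1*log(l1/l2) - l1 + l2.
l1 = 13, l2 = 1.
log(13/1) = 2.564949.
l1*log(l1/l2) = 13 * 2.564949 = 33.344342.
KL = 33.344342 - 13 + 1 = 21.3443

21.3443


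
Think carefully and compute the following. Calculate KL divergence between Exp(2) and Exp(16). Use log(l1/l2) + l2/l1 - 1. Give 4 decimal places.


KL divergence for exponential family:
KL = log(l1/l2) + l2/l1 - 1.
log(2/16) = -2.079442.
16/2 = 8.0.
KL = -2.079442 + 8.0 - 1 = 4.9206

4.9206


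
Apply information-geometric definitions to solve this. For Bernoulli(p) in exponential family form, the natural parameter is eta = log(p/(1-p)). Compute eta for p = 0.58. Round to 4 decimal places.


Natural parameter for Bernoulli: eta = log(p/(1-p)).
p = 0.58, 1-p = 0.42.
p/(1-p) = 1.380952.
eta = log(1.380952) = 0.3228

0.3228


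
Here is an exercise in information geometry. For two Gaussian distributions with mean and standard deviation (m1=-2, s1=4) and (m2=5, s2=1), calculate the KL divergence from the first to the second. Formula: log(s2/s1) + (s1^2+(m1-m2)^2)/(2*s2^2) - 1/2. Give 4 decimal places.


KL divergence between normal distributions:
KL = log(s2/s1) + (s1^2 + (m1-m2)^2)/(2*s2^2) - 1/2.
log(1/4) = -1.386294.
(4^2 + (-2-5)^2)/(2*1^2) = (16 + 49)/2 = 32.5.
KL = -1.386294 + 32.5 - 0.5 = 30.6137

30.6137


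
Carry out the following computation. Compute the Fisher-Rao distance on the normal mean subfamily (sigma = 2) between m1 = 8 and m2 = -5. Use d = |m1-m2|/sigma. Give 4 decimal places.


On the fixed-variance normal subfamily, geodesic distance = |m1-m2|/sigma.
|8 - -5| = 13.
sigma = 2.
d = 13/2 = 6.5000

6.5000


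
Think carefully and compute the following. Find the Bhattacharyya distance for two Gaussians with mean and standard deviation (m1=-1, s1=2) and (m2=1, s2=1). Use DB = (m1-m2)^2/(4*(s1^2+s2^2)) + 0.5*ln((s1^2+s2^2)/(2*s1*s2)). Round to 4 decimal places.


Bhattacharyya distance between two Gaussians:
DB = (m1-m2)^2/(4*(s1^2+s2^2)) + (1/2)*ln((s1^2+s2^2)/(2*s1*s2)).
(m1-m2)^2 = (-2)^2 = 4.
s1^2+s2^2 = 4 + 1 = 5.
term1 = 4/20 = 0.2.
term2 = 0.5*ln(5/4.0) = 0.111572.
DB = 0.2 + 0.111572 = 0.3116

0.3116


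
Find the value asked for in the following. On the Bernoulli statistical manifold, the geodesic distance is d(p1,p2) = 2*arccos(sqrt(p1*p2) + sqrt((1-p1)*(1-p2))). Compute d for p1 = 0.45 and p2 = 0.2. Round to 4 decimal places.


Geodesic distance on Bernoulli manifold:
d(p1,p2) = 2*arccos(sqrt(p1*p2) + sqrt((1-p1)*(1-p2))).
sqrt(p1*p2) = sqrt(0.45*0.2) = 0.3.
sqrt((1-p1)*(1-p2)) = sqrt(0.55*0.8) = 0.663325.
arg = 0.3 + 0.663325 = 0.963325.
d = 2*arccos(0.963325) = 0.5433

0.5433


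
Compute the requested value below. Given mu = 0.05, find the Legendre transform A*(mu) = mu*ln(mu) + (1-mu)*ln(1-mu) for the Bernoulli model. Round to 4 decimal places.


Legendre transform for Bernoulli:
A*(mu) = mu*log(mu) + (1-mu)*log(1-mu).
mu = 0.05, 1-mu = 0.95.
mu*log(mu) = 0.05*log(0.05) = -0.149787.
(1-mu)*log(1-mu) = 0.95*log(0.95) = -0.048729.
A* = -0.149787 + -0.048729 = -0.1985

-0.1985


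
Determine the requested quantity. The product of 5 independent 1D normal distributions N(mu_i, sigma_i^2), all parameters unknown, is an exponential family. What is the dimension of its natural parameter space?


Exponential family dimension calculation:
Each univariate normal has two natural parameters (mu/sigma^2 and -1/(2 sigma^2)).
With 5 independent components, dim = 2 * 5 = 10.

10


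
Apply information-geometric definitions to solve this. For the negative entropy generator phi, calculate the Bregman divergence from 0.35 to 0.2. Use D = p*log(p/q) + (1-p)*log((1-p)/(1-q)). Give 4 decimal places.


Bregman divergence with negative entropy generator:
D = p*log(p/q) + (1-p)*log((1-p)/(1-q)).
p = 0.35, q = 0.2.
p*log(p/q) = 0.35*log(0.35/0.2) = 0.195866.
(1-p)*log((1-p)/(1-q)) = 0.65*log(0.65/0.8) = -0.134966.
D = 0.195866 + -0.134966 = 0.0609

0.0609


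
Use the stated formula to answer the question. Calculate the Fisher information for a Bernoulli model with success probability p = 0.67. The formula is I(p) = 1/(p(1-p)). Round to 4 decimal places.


For Bernoulli(p), Fisher information is I(p) = 1/(p*(1-p)).
p = 0.67, 1-p = 0.33.
p*(1-p) = 0.2211.
I(p) = 1/0.2211 = 4.5228

4.5228


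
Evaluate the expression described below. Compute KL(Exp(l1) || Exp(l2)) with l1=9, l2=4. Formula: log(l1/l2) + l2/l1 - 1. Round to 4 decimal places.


KL divergence for exponential family:
KL = log(l1/l2) + l2/l1 - 1.
log(9/4) = 0.81093.
4/9 = 0.444444.
KL = 0.81093 + 0.444444 - 1 = 0.2554

0.2554


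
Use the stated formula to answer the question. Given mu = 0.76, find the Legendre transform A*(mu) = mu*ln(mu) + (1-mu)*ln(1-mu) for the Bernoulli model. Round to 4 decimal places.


Legendre transform for Bernoulli:
A*(mu) = mu*log(mu) + (1-mu)*log(1-mu).
mu = 0.76, 1-mu = 0.24.
mu*log(mu) = 0.76*log(0.76) = -0.208572.
(1-mu)*log(1-mu) = 0.24*log(0.24) = -0.342508.
A* = -0.208572 + -0.342508 = -0.5511

-0.5511


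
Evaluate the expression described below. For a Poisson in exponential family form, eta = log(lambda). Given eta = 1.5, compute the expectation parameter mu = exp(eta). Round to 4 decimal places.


Expectation parameter for Poisson exponential family:
mu = exp(eta).
eta = 1.5.
mu = exp(1.5) = 4.4817

4.4817


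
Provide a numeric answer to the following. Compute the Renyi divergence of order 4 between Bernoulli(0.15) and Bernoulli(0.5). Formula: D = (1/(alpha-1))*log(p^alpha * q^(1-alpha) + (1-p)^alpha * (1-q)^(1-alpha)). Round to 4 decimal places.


Renyi divergence of order alpha between Bernoulli distributions:
D = (1/(alpha-1))*log(p^alpha * q^(1-alpha) + (1-p)^alpha * (1-q)^(1-alpha)).
alpha = 4, p = 0.15, q = 0.5.
p^alpha * q^(1-alpha) = 0.15^4 * 0.5^-3 = 0.00405.
(1-p)^alpha * (1-q)^(1-alpha) = 0.85^4 * 0.5^-3 = 4.17605.
sum = 0.00405 + 4.17605 = 4.1801.
D = (1/3)*log(4.1801) = 0.4768

0.4768


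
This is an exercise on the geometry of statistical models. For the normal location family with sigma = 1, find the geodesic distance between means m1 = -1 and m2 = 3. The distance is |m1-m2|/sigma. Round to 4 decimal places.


On the fixed-variance normal subfamily, geodesic distance = |m1-m2|/sigma.
|-1 - 3| = 4.
sigma = 1.
d = 4/1 = 4.0000

4.0000


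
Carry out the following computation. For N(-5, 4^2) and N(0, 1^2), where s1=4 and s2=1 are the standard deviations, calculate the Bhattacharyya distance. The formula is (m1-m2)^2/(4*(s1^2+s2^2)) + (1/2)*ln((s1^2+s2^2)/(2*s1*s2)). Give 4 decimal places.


Bhattacharyya distance between two Gaussians:
DB = (m1-m2)^2/(4*(s1^2+s2^2)) + (1/2)*ln((s1^2+s2^2)/(2*s1*s2)).
(m1-m2)^2 = (-5)^2 = 25.
s1^2+s2^2 = 16 + 1 = 17.
term1 = 25/68 = 0.367647.
term2 = 0.5*ln(17/8.0) = 0.376886.
DB = 0.367647 + 0.376886 = 0.7445

0.7445


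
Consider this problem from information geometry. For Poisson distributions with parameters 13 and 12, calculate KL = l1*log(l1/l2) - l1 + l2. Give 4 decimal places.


KL divergence for Poisson:
KL = l1*log(l1/l2) - l1 + l2.
l1 = 13, l2 = 12.
log(13/12) = 0.080043.
l1*log(l1/l2) = 13 * 0.080043 = 1.040555.
KL = 1.040555 - 13 + 12 = 0.0406

0.0406


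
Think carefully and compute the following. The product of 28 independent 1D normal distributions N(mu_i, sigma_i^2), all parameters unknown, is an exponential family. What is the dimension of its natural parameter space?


Exponential family dimension calculation:
Each univariate normal has two natural parameters (mu/sigma^2 and -1/(2 sigma^2)).
With 28 independent components, dim = 2 * 28 = 56.

56


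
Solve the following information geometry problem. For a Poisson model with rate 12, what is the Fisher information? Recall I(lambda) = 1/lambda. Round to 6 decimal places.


Fisher information for Poisson: I(lambda) = 1/lambda.
lambda = 12.
I(lambda) = 1/12 = 0.083333

0.083333


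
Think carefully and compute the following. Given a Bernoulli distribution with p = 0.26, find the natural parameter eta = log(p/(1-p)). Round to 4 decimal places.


Natural parameter for Bernoulli: eta = log(p/(1-p)).
p = 0.26, 1-p = 0.74.
p/(1-p) = 0.351351.
eta = log(0.351351) = -1.0460

-1.0460


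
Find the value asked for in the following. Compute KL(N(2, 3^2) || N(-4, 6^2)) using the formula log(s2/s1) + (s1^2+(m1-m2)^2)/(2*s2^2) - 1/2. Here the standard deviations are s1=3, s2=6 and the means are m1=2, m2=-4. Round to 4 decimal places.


KL divergence between normal distributions:
KL = log(s2/s1) + (s1^2 + (m1-m2)^2)/(2*s2^2) - 1/2.
log(6/3) = 0.693147.
(3^2 + (2--4)^2)/(2*6^2) = (9 + 36)/72 = 0.625.
KL = 0.693147 + 0.625 - 0.5 = 0.8181

0.8181


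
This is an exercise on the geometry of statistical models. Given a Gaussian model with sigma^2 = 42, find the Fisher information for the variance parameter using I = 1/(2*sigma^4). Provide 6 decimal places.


Fisher information for variance: I(sigma^2) = 1/(2*sigma^4).
sigma^2 = 42, so sigma^4 = 1764.
I = 1/(2*1764) = 1/3528 = 0.000283

0.000283


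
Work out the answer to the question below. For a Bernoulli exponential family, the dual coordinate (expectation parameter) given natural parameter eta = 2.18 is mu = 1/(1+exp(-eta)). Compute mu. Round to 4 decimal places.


Dual coordinate (expectation parameter) for Bernoulli:
mu = 1/(1+exp(-eta)).
eta = 2.18.
exp(-eta) = exp(-2.18) = 0.113042.
mu = 1/(1+0.113042) = 0.8984

0.8984


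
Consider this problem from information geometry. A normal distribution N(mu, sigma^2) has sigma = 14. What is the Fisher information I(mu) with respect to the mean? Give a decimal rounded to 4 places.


The Fisher information for the mean of a normal distribution is I(mu) = 1/sigma^2.
sigma = 14, so sigma^2 = 196.
I(mu) = 1/196 = 0.0051

0.0051


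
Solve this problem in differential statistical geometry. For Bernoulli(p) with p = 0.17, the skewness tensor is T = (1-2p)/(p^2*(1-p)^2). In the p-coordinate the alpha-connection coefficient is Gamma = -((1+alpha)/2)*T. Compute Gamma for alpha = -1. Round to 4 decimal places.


Skewness (Amari-Chentsov) tensor: T = (1-2p)/(p^2*(1-p)^2).
p = 0.17, 1-2p = 0.66, p^2 = 0.0289, (1-p)^2 = 0.6889.
T = 0.66/(0.0289 * 0.6889) = 33.150487.
In the p-coordinate, Gamma^(alpha) = Gamma^(0) - (alpha/2)*T with Gamma^(0) = (1/2)*g'(p) = -T/2,
so Gamma^(alpha) = -((1+alpha)/2)*T.
alpha = -1, -(1+alpha)/2 = 0.0.
Gamma = 0.0 * 33.150487 = 0.0000

0.0000


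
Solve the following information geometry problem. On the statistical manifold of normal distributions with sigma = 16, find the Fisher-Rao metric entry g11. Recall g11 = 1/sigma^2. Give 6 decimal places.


For the 2-parameter normal family, the Fisher metric has:
  g11 = 1/sigma^2, g22 = 2/sigma^2.
sigma = 16, sigma^2 = 256.
g11 = 0.003906

0.003906


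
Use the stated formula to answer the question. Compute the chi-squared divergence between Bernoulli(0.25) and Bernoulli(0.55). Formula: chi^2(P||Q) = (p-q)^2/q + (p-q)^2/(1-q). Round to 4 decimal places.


Chi-squared divergence between Bernoulli distributions:
chi^2 = (p-q)^2/q + (p-q)^2/(1-q).
p = 0.25, q = 0.55, p-q = -0.3.
(p-q)^2 = 0.09.
term1 = 0.09/0.55 = 0.163636.
term2 = 0.09/0.45 = 0.2.
chi^2 = 0.163636 + 0.2 = 0.3636

0.3636
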